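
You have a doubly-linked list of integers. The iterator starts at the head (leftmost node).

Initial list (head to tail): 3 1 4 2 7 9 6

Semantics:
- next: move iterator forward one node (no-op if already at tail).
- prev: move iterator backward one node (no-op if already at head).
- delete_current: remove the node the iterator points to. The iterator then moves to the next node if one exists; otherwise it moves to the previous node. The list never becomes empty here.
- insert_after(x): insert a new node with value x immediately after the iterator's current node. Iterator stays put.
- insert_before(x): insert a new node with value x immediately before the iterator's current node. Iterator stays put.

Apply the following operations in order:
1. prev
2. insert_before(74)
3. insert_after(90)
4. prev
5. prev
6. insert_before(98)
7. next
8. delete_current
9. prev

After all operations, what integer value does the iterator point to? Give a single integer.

After 1 (prev): list=[3, 1, 4, 2, 7, 9, 6] cursor@3
After 2 (insert_before(74)): list=[74, 3, 1, 4, 2, 7, 9, 6] cursor@3
After 3 (insert_after(90)): list=[74, 3, 90, 1, 4, 2, 7, 9, 6] cursor@3
After 4 (prev): list=[74, 3, 90, 1, 4, 2, 7, 9, 6] cursor@74
After 5 (prev): list=[74, 3, 90, 1, 4, 2, 7, 9, 6] cursor@74
After 6 (insert_before(98)): list=[98, 74, 3, 90, 1, 4, 2, 7, 9, 6] cursor@74
After 7 (next): list=[98, 74, 3, 90, 1, 4, 2, 7, 9, 6] cursor@3
After 8 (delete_current): list=[98, 74, 90, 1, 4, 2, 7, 9, 6] cursor@90
After 9 (prev): list=[98, 74, 90, 1, 4, 2, 7, 9, 6] cursor@74

Answer: 74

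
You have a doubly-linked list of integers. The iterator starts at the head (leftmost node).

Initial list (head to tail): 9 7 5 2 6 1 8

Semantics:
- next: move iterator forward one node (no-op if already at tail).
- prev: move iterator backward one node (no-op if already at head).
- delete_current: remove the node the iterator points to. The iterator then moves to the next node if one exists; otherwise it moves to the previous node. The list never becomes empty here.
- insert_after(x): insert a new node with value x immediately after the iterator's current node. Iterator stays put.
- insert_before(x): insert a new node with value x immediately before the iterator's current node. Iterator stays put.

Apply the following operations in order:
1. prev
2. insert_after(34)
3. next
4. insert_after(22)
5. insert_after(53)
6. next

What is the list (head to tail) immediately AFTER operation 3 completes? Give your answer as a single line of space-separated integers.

After 1 (prev): list=[9, 7, 5, 2, 6, 1, 8] cursor@9
After 2 (insert_after(34)): list=[9, 34, 7, 5, 2, 6, 1, 8] cursor@9
After 3 (next): list=[9, 34, 7, 5, 2, 6, 1, 8] cursor@34

Answer: 9 34 7 5 2 6 1 8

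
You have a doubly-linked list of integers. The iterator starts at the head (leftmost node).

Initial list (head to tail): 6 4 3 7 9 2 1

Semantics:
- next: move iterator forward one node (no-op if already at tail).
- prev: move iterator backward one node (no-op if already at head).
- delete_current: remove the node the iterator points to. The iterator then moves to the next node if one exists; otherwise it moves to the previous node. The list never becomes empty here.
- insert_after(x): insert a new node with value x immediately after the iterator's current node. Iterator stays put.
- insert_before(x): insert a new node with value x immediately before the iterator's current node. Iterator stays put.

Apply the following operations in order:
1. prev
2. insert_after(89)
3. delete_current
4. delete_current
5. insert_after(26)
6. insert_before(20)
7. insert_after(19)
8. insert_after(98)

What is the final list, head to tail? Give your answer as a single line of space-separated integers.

After 1 (prev): list=[6, 4, 3, 7, 9, 2, 1] cursor@6
After 2 (insert_after(89)): list=[6, 89, 4, 3, 7, 9, 2, 1] cursor@6
After 3 (delete_current): list=[89, 4, 3, 7, 9, 2, 1] cursor@89
After 4 (delete_current): list=[4, 3, 7, 9, 2, 1] cursor@4
After 5 (insert_after(26)): list=[4, 26, 3, 7, 9, 2, 1] cursor@4
After 6 (insert_before(20)): list=[20, 4, 26, 3, 7, 9, 2, 1] cursor@4
After 7 (insert_after(19)): list=[20, 4, 19, 26, 3, 7, 9, 2, 1] cursor@4
After 8 (insert_after(98)): list=[20, 4, 98, 19, 26, 3, 7, 9, 2, 1] cursor@4

Answer: 20 4 98 19 26 3 7 9 2 1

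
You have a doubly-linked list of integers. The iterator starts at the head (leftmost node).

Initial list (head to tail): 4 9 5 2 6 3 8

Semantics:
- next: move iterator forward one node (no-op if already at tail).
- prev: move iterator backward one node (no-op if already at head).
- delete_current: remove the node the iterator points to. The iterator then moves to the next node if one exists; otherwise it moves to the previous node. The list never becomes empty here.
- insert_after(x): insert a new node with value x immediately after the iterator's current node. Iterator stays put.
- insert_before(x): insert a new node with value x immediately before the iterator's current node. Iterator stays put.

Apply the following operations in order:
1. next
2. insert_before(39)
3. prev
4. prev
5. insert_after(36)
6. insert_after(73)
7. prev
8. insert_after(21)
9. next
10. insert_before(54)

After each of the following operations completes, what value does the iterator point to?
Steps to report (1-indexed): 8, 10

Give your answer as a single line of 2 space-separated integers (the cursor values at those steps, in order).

Answer: 4 21

Derivation:
After 1 (next): list=[4, 9, 5, 2, 6, 3, 8] cursor@9
After 2 (insert_before(39)): list=[4, 39, 9, 5, 2, 6, 3, 8] cursor@9
After 3 (prev): list=[4, 39, 9, 5, 2, 6, 3, 8] cursor@39
After 4 (prev): list=[4, 39, 9, 5, 2, 6, 3, 8] cursor@4
After 5 (insert_after(36)): list=[4, 36, 39, 9, 5, 2, 6, 3, 8] cursor@4
After 6 (insert_after(73)): list=[4, 73, 36, 39, 9, 5, 2, 6, 3, 8] cursor@4
After 7 (prev): list=[4, 73, 36, 39, 9, 5, 2, 6, 3, 8] cursor@4
After 8 (insert_after(21)): list=[4, 21, 73, 36, 39, 9, 5, 2, 6, 3, 8] cursor@4
After 9 (next): list=[4, 21, 73, 36, 39, 9, 5, 2, 6, 3, 8] cursor@21
After 10 (insert_before(54)): list=[4, 54, 21, 73, 36, 39, 9, 5, 2, 6, 3, 8] cursor@21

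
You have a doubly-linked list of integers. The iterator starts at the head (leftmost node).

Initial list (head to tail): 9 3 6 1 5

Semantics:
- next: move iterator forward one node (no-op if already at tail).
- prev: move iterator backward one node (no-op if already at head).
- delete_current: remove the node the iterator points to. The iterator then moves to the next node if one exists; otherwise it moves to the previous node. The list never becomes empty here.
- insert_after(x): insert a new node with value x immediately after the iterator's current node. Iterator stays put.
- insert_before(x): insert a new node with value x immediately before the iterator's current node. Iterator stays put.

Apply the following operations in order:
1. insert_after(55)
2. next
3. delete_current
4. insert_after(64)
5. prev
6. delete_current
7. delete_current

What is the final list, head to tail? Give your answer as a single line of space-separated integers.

Answer: 64 6 1 5

Derivation:
After 1 (insert_after(55)): list=[9, 55, 3, 6, 1, 5] cursor@9
After 2 (next): list=[9, 55, 3, 6, 1, 5] cursor@55
After 3 (delete_current): list=[9, 3, 6, 1, 5] cursor@3
After 4 (insert_after(64)): list=[9, 3, 64, 6, 1, 5] cursor@3
After 5 (prev): list=[9, 3, 64, 6, 1, 5] cursor@9
After 6 (delete_current): list=[3, 64, 6, 1, 5] cursor@3
After 7 (delete_current): list=[64, 6, 1, 5] cursor@64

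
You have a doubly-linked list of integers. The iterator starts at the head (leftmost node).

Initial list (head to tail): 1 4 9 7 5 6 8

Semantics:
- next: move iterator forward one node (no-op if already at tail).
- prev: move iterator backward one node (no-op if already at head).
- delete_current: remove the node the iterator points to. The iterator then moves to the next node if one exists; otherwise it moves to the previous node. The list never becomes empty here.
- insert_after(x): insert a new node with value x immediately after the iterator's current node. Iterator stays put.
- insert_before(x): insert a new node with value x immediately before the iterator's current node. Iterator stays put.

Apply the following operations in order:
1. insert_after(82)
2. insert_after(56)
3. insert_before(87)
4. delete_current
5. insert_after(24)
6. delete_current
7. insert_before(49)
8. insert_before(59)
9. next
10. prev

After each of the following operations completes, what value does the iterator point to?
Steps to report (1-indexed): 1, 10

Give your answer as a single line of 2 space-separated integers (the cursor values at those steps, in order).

After 1 (insert_after(82)): list=[1, 82, 4, 9, 7, 5, 6, 8] cursor@1
After 2 (insert_after(56)): list=[1, 56, 82, 4, 9, 7, 5, 6, 8] cursor@1
After 3 (insert_before(87)): list=[87, 1, 56, 82, 4, 9, 7, 5, 6, 8] cursor@1
After 4 (delete_current): list=[87, 56, 82, 4, 9, 7, 5, 6, 8] cursor@56
After 5 (insert_after(24)): list=[87, 56, 24, 82, 4, 9, 7, 5, 6, 8] cursor@56
After 6 (delete_current): list=[87, 24, 82, 4, 9, 7, 5, 6, 8] cursor@24
After 7 (insert_before(49)): list=[87, 49, 24, 82, 4, 9, 7, 5, 6, 8] cursor@24
After 8 (insert_before(59)): list=[87, 49, 59, 24, 82, 4, 9, 7, 5, 6, 8] cursor@24
After 9 (next): list=[87, 49, 59, 24, 82, 4, 9, 7, 5, 6, 8] cursor@82
After 10 (prev): list=[87, 49, 59, 24, 82, 4, 9, 7, 5, 6, 8] cursor@24

Answer: 1 24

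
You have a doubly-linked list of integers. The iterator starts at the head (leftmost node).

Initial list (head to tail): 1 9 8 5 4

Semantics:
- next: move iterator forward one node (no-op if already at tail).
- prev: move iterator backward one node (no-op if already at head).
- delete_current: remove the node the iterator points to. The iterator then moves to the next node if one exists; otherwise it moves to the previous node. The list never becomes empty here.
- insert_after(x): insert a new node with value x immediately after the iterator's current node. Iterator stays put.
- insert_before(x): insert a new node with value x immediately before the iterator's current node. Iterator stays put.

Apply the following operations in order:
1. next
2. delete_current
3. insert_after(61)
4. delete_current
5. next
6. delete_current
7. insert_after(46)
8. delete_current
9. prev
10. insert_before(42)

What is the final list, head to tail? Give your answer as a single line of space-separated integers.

Answer: 1 42 61 46

Derivation:
After 1 (next): list=[1, 9, 8, 5, 4] cursor@9
After 2 (delete_current): list=[1, 8, 5, 4] cursor@8
After 3 (insert_after(61)): list=[1, 8, 61, 5, 4] cursor@8
After 4 (delete_current): list=[1, 61, 5, 4] cursor@61
After 5 (next): list=[1, 61, 5, 4] cursor@5
After 6 (delete_current): list=[1, 61, 4] cursor@4
After 7 (insert_after(46)): list=[1, 61, 4, 46] cursor@4
After 8 (delete_current): list=[1, 61, 46] cursor@46
After 9 (prev): list=[1, 61, 46] cursor@61
After 10 (insert_before(42)): list=[1, 42, 61, 46] cursor@61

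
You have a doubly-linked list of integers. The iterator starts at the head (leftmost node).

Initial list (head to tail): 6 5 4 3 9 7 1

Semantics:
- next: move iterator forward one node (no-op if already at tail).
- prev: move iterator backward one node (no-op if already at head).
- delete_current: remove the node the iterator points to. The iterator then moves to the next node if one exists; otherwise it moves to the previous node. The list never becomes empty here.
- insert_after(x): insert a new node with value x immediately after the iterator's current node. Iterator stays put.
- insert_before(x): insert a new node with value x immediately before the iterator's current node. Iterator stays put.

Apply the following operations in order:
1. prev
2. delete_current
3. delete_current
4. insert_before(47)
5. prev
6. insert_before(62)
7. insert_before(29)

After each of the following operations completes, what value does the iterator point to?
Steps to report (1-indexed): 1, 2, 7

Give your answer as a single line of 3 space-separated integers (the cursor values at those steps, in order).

After 1 (prev): list=[6, 5, 4, 3, 9, 7, 1] cursor@6
After 2 (delete_current): list=[5, 4, 3, 9, 7, 1] cursor@5
After 3 (delete_current): list=[4, 3, 9, 7, 1] cursor@4
After 4 (insert_before(47)): list=[47, 4, 3, 9, 7, 1] cursor@4
After 5 (prev): list=[47, 4, 3, 9, 7, 1] cursor@47
After 6 (insert_before(62)): list=[62, 47, 4, 3, 9, 7, 1] cursor@47
After 7 (insert_before(29)): list=[62, 29, 47, 4, 3, 9, 7, 1] cursor@47

Answer: 6 5 47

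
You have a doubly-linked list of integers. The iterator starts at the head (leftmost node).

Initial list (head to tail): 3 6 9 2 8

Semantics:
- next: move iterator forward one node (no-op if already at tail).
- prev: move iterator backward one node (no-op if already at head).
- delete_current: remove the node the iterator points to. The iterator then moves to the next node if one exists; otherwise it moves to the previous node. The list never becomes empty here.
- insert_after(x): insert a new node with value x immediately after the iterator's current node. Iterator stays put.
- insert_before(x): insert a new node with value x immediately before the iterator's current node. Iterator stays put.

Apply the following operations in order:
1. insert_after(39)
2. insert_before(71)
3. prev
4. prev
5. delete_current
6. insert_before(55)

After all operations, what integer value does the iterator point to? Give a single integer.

Answer: 3

Derivation:
After 1 (insert_after(39)): list=[3, 39, 6, 9, 2, 8] cursor@3
After 2 (insert_before(71)): list=[71, 3, 39, 6, 9, 2, 8] cursor@3
After 3 (prev): list=[71, 3, 39, 6, 9, 2, 8] cursor@71
After 4 (prev): list=[71, 3, 39, 6, 9, 2, 8] cursor@71
After 5 (delete_current): list=[3, 39, 6, 9, 2, 8] cursor@3
After 6 (insert_before(55)): list=[55, 3, 39, 6, 9, 2, 8] cursor@3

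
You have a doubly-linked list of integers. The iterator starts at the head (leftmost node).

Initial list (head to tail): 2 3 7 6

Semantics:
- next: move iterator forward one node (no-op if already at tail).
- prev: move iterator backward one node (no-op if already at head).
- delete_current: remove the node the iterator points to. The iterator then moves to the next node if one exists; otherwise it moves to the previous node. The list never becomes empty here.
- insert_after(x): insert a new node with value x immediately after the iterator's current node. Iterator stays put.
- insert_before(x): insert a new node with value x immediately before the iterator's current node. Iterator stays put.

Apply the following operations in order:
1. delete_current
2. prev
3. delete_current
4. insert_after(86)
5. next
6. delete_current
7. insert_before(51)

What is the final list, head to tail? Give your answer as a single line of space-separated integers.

After 1 (delete_current): list=[3, 7, 6] cursor@3
After 2 (prev): list=[3, 7, 6] cursor@3
After 3 (delete_current): list=[7, 6] cursor@7
After 4 (insert_after(86)): list=[7, 86, 6] cursor@7
After 5 (next): list=[7, 86, 6] cursor@86
After 6 (delete_current): list=[7, 6] cursor@6
After 7 (insert_before(51)): list=[7, 51, 6] cursor@6

Answer: 7 51 6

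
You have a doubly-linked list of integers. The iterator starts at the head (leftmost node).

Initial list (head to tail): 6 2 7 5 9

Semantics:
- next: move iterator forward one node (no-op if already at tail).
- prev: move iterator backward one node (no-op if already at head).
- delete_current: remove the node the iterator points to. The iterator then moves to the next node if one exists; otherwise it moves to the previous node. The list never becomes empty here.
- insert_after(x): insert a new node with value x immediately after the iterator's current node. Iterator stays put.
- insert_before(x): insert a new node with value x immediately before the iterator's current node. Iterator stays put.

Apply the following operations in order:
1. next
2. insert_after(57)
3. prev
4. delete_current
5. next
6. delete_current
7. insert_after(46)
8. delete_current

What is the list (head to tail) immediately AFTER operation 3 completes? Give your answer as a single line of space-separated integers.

After 1 (next): list=[6, 2, 7, 5, 9] cursor@2
After 2 (insert_after(57)): list=[6, 2, 57, 7, 5, 9] cursor@2
After 3 (prev): list=[6, 2, 57, 7, 5, 9] cursor@6

Answer: 6 2 57 7 5 9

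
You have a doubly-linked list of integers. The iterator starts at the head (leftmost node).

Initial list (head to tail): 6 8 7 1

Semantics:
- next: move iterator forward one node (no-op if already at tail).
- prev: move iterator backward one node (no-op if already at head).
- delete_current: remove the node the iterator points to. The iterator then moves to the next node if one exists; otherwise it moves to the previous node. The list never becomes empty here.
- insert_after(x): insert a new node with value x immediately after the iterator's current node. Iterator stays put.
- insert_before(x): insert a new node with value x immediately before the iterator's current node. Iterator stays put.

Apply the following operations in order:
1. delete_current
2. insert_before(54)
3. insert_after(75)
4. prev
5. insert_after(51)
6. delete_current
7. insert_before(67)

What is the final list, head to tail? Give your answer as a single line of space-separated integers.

After 1 (delete_current): list=[8, 7, 1] cursor@8
After 2 (insert_before(54)): list=[54, 8, 7, 1] cursor@8
After 3 (insert_after(75)): list=[54, 8, 75, 7, 1] cursor@8
After 4 (prev): list=[54, 8, 75, 7, 1] cursor@54
After 5 (insert_after(51)): list=[54, 51, 8, 75, 7, 1] cursor@54
After 6 (delete_current): list=[51, 8, 75, 7, 1] cursor@51
After 7 (insert_before(67)): list=[67, 51, 8, 75, 7, 1] cursor@51

Answer: 67 51 8 75 7 1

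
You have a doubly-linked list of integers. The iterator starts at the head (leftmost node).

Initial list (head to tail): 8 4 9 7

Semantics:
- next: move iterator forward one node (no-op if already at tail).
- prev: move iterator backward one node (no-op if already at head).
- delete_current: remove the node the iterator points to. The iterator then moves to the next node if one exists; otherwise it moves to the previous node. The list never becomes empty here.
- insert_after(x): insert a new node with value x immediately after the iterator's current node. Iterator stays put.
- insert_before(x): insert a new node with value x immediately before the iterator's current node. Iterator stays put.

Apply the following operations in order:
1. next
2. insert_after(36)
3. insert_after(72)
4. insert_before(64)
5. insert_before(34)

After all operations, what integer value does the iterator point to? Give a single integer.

Answer: 4

Derivation:
After 1 (next): list=[8, 4, 9, 7] cursor@4
After 2 (insert_after(36)): list=[8, 4, 36, 9, 7] cursor@4
After 3 (insert_after(72)): list=[8, 4, 72, 36, 9, 7] cursor@4
After 4 (insert_before(64)): list=[8, 64, 4, 72, 36, 9, 7] cursor@4
After 5 (insert_before(34)): list=[8, 64, 34, 4, 72, 36, 9, 7] cursor@4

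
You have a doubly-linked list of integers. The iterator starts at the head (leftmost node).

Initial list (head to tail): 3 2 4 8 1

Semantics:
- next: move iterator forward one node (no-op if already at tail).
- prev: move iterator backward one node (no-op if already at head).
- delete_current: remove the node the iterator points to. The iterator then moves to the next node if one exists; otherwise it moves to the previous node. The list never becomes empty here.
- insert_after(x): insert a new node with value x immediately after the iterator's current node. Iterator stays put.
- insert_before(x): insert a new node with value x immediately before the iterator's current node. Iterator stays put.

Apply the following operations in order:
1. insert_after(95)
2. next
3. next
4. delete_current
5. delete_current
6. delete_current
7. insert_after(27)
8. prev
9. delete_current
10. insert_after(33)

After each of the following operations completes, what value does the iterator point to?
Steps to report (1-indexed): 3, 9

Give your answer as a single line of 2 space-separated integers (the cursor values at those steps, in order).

Answer: 2 1

Derivation:
After 1 (insert_after(95)): list=[3, 95, 2, 4, 8, 1] cursor@3
After 2 (next): list=[3, 95, 2, 4, 8, 1] cursor@95
After 3 (next): list=[3, 95, 2, 4, 8, 1] cursor@2
After 4 (delete_current): list=[3, 95, 4, 8, 1] cursor@4
After 5 (delete_current): list=[3, 95, 8, 1] cursor@8
After 6 (delete_current): list=[3, 95, 1] cursor@1
After 7 (insert_after(27)): list=[3, 95, 1, 27] cursor@1
After 8 (prev): list=[3, 95, 1, 27] cursor@95
After 9 (delete_current): list=[3, 1, 27] cursor@1
After 10 (insert_after(33)): list=[3, 1, 33, 27] cursor@1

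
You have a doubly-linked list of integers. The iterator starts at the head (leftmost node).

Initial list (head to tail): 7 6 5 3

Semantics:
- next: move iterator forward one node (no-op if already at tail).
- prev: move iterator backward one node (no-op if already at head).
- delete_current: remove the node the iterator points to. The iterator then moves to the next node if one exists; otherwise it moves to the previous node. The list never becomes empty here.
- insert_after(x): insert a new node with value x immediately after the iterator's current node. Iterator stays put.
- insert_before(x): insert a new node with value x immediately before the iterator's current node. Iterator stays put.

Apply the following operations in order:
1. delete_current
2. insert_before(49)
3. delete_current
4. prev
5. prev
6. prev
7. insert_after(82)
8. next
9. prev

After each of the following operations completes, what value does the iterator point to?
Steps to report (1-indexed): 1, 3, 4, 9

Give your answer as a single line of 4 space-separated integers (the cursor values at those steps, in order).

After 1 (delete_current): list=[6, 5, 3] cursor@6
After 2 (insert_before(49)): list=[49, 6, 5, 3] cursor@6
After 3 (delete_current): list=[49, 5, 3] cursor@5
After 4 (prev): list=[49, 5, 3] cursor@49
After 5 (prev): list=[49, 5, 3] cursor@49
After 6 (prev): list=[49, 5, 3] cursor@49
After 7 (insert_after(82)): list=[49, 82, 5, 3] cursor@49
After 8 (next): list=[49, 82, 5, 3] cursor@82
After 9 (prev): list=[49, 82, 5, 3] cursor@49

Answer: 6 5 49 49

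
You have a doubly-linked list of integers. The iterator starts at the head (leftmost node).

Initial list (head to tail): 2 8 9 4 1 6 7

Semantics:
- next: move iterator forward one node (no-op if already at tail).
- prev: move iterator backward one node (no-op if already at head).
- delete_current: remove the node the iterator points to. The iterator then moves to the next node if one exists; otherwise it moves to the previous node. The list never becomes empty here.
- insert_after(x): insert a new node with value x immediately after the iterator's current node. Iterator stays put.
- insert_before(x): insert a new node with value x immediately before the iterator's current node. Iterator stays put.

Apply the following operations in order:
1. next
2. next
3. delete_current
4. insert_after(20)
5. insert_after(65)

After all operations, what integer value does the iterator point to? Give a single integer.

Answer: 4

Derivation:
After 1 (next): list=[2, 8, 9, 4, 1, 6, 7] cursor@8
After 2 (next): list=[2, 8, 9, 4, 1, 6, 7] cursor@9
After 3 (delete_current): list=[2, 8, 4, 1, 6, 7] cursor@4
After 4 (insert_after(20)): list=[2, 8, 4, 20, 1, 6, 7] cursor@4
After 5 (insert_after(65)): list=[2, 8, 4, 65, 20, 1, 6, 7] cursor@4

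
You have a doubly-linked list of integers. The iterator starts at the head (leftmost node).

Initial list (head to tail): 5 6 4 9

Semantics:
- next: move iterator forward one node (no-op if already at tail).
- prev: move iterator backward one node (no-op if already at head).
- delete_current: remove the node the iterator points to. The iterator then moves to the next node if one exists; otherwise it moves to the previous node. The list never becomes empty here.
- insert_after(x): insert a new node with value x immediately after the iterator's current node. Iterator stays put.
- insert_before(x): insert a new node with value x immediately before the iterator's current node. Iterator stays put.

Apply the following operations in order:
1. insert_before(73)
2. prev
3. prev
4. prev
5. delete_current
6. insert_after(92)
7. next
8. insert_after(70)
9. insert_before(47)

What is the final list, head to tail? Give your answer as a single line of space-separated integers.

After 1 (insert_before(73)): list=[73, 5, 6, 4, 9] cursor@5
After 2 (prev): list=[73, 5, 6, 4, 9] cursor@73
After 3 (prev): list=[73, 5, 6, 4, 9] cursor@73
After 4 (prev): list=[73, 5, 6, 4, 9] cursor@73
After 5 (delete_current): list=[5, 6, 4, 9] cursor@5
After 6 (insert_after(92)): list=[5, 92, 6, 4, 9] cursor@5
After 7 (next): list=[5, 92, 6, 4, 9] cursor@92
After 8 (insert_after(70)): list=[5, 92, 70, 6, 4, 9] cursor@92
After 9 (insert_before(47)): list=[5, 47, 92, 70, 6, 4, 9] cursor@92

Answer: 5 47 92 70 6 4 9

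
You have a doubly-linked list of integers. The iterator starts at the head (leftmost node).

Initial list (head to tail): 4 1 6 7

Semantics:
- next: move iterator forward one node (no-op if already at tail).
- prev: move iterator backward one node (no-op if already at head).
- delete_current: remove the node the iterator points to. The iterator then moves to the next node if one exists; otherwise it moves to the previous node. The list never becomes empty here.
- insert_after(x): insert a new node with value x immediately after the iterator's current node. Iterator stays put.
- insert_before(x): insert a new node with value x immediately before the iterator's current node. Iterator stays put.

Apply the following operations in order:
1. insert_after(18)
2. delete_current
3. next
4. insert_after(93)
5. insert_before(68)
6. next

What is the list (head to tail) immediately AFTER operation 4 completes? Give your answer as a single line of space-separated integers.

After 1 (insert_after(18)): list=[4, 18, 1, 6, 7] cursor@4
After 2 (delete_current): list=[18, 1, 6, 7] cursor@18
After 3 (next): list=[18, 1, 6, 7] cursor@1
After 4 (insert_after(93)): list=[18, 1, 93, 6, 7] cursor@1

Answer: 18 1 93 6 7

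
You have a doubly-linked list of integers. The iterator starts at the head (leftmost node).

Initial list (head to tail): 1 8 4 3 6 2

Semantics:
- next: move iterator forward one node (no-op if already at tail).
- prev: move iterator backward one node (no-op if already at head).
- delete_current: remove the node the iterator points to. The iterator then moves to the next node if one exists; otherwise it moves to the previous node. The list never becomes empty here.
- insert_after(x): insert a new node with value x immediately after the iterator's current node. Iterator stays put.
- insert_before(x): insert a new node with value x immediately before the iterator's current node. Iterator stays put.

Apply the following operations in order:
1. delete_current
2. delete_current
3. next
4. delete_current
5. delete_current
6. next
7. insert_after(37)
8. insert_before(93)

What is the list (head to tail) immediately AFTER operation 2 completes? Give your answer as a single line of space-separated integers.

After 1 (delete_current): list=[8, 4, 3, 6, 2] cursor@8
After 2 (delete_current): list=[4, 3, 6, 2] cursor@4

Answer: 4 3 6 2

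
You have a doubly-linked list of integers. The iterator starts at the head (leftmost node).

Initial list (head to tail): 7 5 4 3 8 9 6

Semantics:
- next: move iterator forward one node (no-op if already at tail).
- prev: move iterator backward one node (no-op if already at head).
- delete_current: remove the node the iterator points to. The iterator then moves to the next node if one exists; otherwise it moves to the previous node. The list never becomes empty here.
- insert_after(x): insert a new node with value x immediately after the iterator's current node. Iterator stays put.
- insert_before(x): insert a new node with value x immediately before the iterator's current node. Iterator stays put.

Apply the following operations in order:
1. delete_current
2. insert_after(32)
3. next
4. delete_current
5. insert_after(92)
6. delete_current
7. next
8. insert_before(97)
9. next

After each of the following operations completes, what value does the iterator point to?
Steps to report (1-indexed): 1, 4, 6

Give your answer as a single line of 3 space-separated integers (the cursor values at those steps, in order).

Answer: 5 4 92

Derivation:
After 1 (delete_current): list=[5, 4, 3, 8, 9, 6] cursor@5
After 2 (insert_after(32)): list=[5, 32, 4, 3, 8, 9, 6] cursor@5
After 3 (next): list=[5, 32, 4, 3, 8, 9, 6] cursor@32
After 4 (delete_current): list=[5, 4, 3, 8, 9, 6] cursor@4
After 5 (insert_after(92)): list=[5, 4, 92, 3, 8, 9, 6] cursor@4
After 6 (delete_current): list=[5, 92, 3, 8, 9, 6] cursor@92
After 7 (next): list=[5, 92, 3, 8, 9, 6] cursor@3
After 8 (insert_before(97)): list=[5, 92, 97, 3, 8, 9, 6] cursor@3
After 9 (next): list=[5, 92, 97, 3, 8, 9, 6] cursor@8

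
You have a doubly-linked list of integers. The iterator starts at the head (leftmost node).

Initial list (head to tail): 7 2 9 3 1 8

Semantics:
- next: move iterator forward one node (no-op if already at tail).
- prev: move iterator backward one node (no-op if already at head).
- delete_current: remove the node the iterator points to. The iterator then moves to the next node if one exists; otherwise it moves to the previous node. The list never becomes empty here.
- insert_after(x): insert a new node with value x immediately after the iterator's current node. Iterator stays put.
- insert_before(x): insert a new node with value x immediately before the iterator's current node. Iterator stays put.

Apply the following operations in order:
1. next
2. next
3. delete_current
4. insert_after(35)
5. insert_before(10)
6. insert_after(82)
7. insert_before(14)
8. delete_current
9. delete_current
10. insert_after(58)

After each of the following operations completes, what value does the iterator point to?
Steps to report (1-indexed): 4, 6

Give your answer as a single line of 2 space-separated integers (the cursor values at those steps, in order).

After 1 (next): list=[7, 2, 9, 3, 1, 8] cursor@2
After 2 (next): list=[7, 2, 9, 3, 1, 8] cursor@9
After 3 (delete_current): list=[7, 2, 3, 1, 8] cursor@3
After 4 (insert_after(35)): list=[7, 2, 3, 35, 1, 8] cursor@3
After 5 (insert_before(10)): list=[7, 2, 10, 3, 35, 1, 8] cursor@3
After 6 (insert_after(82)): list=[7, 2, 10, 3, 82, 35, 1, 8] cursor@3
After 7 (insert_before(14)): list=[7, 2, 10, 14, 3, 82, 35, 1, 8] cursor@3
After 8 (delete_current): list=[7, 2, 10, 14, 82, 35, 1, 8] cursor@82
After 9 (delete_current): list=[7, 2, 10, 14, 35, 1, 8] cursor@35
After 10 (insert_after(58)): list=[7, 2, 10, 14, 35, 58, 1, 8] cursor@35

Answer: 3 3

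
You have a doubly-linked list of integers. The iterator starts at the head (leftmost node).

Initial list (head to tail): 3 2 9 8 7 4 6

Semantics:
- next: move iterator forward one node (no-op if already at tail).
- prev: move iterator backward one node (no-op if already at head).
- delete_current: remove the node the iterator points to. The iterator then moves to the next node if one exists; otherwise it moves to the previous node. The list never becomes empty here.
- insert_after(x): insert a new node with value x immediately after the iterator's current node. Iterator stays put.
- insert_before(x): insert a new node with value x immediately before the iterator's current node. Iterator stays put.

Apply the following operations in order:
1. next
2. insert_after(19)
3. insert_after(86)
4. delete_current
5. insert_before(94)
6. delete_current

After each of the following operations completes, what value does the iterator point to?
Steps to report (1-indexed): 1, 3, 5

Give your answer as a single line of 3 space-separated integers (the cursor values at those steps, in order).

After 1 (next): list=[3, 2, 9, 8, 7, 4, 6] cursor@2
After 2 (insert_after(19)): list=[3, 2, 19, 9, 8, 7, 4, 6] cursor@2
After 3 (insert_after(86)): list=[3, 2, 86, 19, 9, 8, 7, 4, 6] cursor@2
After 4 (delete_current): list=[3, 86, 19, 9, 8, 7, 4, 6] cursor@86
After 5 (insert_before(94)): list=[3, 94, 86, 19, 9, 8, 7, 4, 6] cursor@86
After 6 (delete_current): list=[3, 94, 19, 9, 8, 7, 4, 6] cursor@19

Answer: 2 2 86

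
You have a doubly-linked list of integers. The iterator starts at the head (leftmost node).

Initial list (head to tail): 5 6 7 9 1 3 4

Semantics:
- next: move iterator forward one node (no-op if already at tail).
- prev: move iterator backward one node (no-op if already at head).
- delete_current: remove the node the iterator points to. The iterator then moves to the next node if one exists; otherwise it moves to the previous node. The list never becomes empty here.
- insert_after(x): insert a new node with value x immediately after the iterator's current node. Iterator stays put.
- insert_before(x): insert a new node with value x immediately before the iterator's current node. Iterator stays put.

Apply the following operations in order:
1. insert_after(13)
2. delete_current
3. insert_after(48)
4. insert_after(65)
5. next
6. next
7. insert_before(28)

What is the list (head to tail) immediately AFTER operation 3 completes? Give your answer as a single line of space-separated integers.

Answer: 13 48 6 7 9 1 3 4

Derivation:
After 1 (insert_after(13)): list=[5, 13, 6, 7, 9, 1, 3, 4] cursor@5
After 2 (delete_current): list=[13, 6, 7, 9, 1, 3, 4] cursor@13
After 3 (insert_after(48)): list=[13, 48, 6, 7, 9, 1, 3, 4] cursor@13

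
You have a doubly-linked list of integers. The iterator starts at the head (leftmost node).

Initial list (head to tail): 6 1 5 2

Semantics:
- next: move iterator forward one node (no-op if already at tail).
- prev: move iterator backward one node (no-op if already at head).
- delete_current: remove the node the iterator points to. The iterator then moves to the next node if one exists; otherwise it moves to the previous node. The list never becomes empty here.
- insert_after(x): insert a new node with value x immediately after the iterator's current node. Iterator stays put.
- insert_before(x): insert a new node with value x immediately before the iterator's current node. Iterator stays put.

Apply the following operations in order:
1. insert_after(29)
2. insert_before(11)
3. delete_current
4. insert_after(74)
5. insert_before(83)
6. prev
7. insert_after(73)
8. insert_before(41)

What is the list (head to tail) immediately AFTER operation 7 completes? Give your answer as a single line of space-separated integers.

Answer: 11 83 73 29 74 1 5 2

Derivation:
After 1 (insert_after(29)): list=[6, 29, 1, 5, 2] cursor@6
After 2 (insert_before(11)): list=[11, 6, 29, 1, 5, 2] cursor@6
After 3 (delete_current): list=[11, 29, 1, 5, 2] cursor@29
After 4 (insert_after(74)): list=[11, 29, 74, 1, 5, 2] cursor@29
After 5 (insert_before(83)): list=[11, 83, 29, 74, 1, 5, 2] cursor@29
After 6 (prev): list=[11, 83, 29, 74, 1, 5, 2] cursor@83
After 7 (insert_after(73)): list=[11, 83, 73, 29, 74, 1, 5, 2] cursor@83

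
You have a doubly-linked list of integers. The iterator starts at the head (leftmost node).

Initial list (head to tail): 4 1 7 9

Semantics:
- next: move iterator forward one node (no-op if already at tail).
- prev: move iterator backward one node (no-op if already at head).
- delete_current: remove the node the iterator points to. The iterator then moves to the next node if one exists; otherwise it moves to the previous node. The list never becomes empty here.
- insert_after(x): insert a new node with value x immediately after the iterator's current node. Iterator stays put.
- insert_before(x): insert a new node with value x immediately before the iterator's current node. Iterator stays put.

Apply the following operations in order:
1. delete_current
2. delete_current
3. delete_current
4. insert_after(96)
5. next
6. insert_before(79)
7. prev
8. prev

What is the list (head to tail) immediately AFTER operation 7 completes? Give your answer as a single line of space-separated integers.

Answer: 9 79 96

Derivation:
After 1 (delete_current): list=[1, 7, 9] cursor@1
After 2 (delete_current): list=[7, 9] cursor@7
After 3 (delete_current): list=[9] cursor@9
After 4 (insert_after(96)): list=[9, 96] cursor@9
After 5 (next): list=[9, 96] cursor@96
After 6 (insert_before(79)): list=[9, 79, 96] cursor@96
After 7 (prev): list=[9, 79, 96] cursor@79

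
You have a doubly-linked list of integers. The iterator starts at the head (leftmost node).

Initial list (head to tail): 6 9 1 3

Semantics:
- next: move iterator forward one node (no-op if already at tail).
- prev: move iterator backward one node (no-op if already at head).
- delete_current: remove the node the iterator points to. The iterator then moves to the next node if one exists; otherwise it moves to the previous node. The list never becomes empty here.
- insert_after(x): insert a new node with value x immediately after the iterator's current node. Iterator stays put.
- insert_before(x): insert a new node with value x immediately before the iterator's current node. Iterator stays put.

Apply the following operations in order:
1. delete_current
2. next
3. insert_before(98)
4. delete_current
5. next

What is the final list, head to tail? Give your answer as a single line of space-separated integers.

After 1 (delete_current): list=[9, 1, 3] cursor@9
After 2 (next): list=[9, 1, 3] cursor@1
After 3 (insert_before(98)): list=[9, 98, 1, 3] cursor@1
After 4 (delete_current): list=[9, 98, 3] cursor@3
After 5 (next): list=[9, 98, 3] cursor@3

Answer: 9 98 3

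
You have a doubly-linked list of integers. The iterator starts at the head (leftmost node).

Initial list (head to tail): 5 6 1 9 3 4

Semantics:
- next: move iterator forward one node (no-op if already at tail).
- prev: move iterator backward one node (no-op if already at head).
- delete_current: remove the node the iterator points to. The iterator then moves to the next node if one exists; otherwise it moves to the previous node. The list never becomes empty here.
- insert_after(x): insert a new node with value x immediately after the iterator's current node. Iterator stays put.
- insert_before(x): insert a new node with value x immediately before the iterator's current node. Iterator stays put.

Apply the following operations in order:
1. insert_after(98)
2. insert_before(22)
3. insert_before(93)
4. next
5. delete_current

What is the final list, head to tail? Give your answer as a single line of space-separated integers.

After 1 (insert_after(98)): list=[5, 98, 6, 1, 9, 3, 4] cursor@5
After 2 (insert_before(22)): list=[22, 5, 98, 6, 1, 9, 3, 4] cursor@5
After 3 (insert_before(93)): list=[22, 93, 5, 98, 6, 1, 9, 3, 4] cursor@5
After 4 (next): list=[22, 93, 5, 98, 6, 1, 9, 3, 4] cursor@98
After 5 (delete_current): list=[22, 93, 5, 6, 1, 9, 3, 4] cursor@6

Answer: 22 93 5 6 1 9 3 4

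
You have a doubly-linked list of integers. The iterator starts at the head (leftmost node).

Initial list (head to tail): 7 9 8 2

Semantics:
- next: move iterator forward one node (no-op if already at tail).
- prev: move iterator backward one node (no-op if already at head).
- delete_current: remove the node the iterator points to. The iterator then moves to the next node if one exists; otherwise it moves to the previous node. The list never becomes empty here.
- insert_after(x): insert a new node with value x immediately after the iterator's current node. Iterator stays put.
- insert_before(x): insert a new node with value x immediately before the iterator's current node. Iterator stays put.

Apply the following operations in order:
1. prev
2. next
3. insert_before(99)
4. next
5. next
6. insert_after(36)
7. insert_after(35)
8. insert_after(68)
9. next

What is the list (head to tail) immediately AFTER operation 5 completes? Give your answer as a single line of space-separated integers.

Answer: 7 99 9 8 2

Derivation:
After 1 (prev): list=[7, 9, 8, 2] cursor@7
After 2 (next): list=[7, 9, 8, 2] cursor@9
After 3 (insert_before(99)): list=[7, 99, 9, 8, 2] cursor@9
After 4 (next): list=[7, 99, 9, 8, 2] cursor@8
After 5 (next): list=[7, 99, 9, 8, 2] cursor@2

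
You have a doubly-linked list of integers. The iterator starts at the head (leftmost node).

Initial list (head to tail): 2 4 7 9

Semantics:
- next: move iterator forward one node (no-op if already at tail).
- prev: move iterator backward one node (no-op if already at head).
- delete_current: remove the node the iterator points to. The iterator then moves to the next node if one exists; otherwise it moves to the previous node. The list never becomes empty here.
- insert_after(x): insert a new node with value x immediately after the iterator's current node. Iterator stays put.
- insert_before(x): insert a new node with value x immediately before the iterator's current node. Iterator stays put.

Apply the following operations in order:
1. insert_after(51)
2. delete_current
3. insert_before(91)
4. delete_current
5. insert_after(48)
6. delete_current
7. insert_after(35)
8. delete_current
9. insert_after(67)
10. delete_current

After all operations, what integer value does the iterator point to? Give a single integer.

Answer: 67

Derivation:
After 1 (insert_after(51)): list=[2, 51, 4, 7, 9] cursor@2
After 2 (delete_current): list=[51, 4, 7, 9] cursor@51
After 3 (insert_before(91)): list=[91, 51, 4, 7, 9] cursor@51
After 4 (delete_current): list=[91, 4, 7, 9] cursor@4
After 5 (insert_after(48)): list=[91, 4, 48, 7, 9] cursor@4
After 6 (delete_current): list=[91, 48, 7, 9] cursor@48
After 7 (insert_after(35)): list=[91, 48, 35, 7, 9] cursor@48
After 8 (delete_current): list=[91, 35, 7, 9] cursor@35
After 9 (insert_after(67)): list=[91, 35, 67, 7, 9] cursor@35
After 10 (delete_current): list=[91, 67, 7, 9] cursor@67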